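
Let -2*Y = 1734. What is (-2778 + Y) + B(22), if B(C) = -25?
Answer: -3670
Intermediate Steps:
Y = -867 (Y = -½*1734 = -867)
(-2778 + Y) + B(22) = (-2778 - 867) - 25 = -3645 - 25 = -3670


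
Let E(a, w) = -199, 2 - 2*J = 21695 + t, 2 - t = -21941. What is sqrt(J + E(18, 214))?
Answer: I*sqrt(22017) ≈ 148.38*I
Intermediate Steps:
t = 21943 (t = 2 - 1*(-21941) = 2 + 21941 = 21943)
J = -21818 (J = 1 - (21695 + 21943)/2 = 1 - 1/2*43638 = 1 - 21819 = -21818)
sqrt(J + E(18, 214)) = sqrt(-21818 - 199) = sqrt(-22017) = I*sqrt(22017)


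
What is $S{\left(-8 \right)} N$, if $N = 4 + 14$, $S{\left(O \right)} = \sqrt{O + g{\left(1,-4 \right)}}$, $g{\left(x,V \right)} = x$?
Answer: $18 i \sqrt{7} \approx 47.624 i$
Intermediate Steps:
$S{\left(O \right)} = \sqrt{1 + O}$ ($S{\left(O \right)} = \sqrt{O + 1} = \sqrt{1 + O}$)
$N = 18$
$S{\left(-8 \right)} N = \sqrt{1 - 8} \cdot 18 = \sqrt{-7} \cdot 18 = i \sqrt{7} \cdot 18 = 18 i \sqrt{7}$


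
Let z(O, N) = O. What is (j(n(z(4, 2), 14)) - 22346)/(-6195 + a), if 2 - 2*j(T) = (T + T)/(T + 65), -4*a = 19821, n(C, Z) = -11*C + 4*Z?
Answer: 6882308/3434277 ≈ 2.0040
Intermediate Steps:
a = -19821/4 (a = -¼*19821 = -19821/4 ≈ -4955.3)
j(T) = 1 - T/(65 + T) (j(T) = 1 - (T + T)/(2*(T + 65)) = 1 - 2*T/(2*(65 + T)) = 1 - T/(65 + T))
(j(n(z(4, 2), 14)) - 22346)/(-6195 + a) = (65/(65 + (-11*4 + 4*14)) - 22346)/(-6195 - 19821/4) = (65/(65 + (-44 + 56)) - 22346)/(-44601/4) = (65/(65 + 12) - 22346)*(-4/44601) = (65/77 - 22346)*(-4/44601) = -1720577/77*(-4/44601) = 6882308/3434277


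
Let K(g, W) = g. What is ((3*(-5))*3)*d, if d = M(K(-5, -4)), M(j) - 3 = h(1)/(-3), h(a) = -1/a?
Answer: -150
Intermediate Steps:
M(j) = 10/3 (M(j) = 3 - 1/1/(-3) = 3 - 1*1*(-⅓) = 3 - 1*(-⅓) = 3 + ⅓ = 10/3)
d = 10/3 ≈ 3.3333
((3*(-5))*3)*d = ((3*(-5))*3)*(10/3) = -15*3*(10/3) = -45*10/3 = -150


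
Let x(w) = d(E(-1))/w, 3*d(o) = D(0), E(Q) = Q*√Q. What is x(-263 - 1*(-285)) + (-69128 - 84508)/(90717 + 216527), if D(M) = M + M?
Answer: -5487/10973 ≈ -0.50005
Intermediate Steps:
D(M) = 2*M
E(Q) = Q^(3/2)
d(o) = 0 (d(o) = (2*0)/3 = (⅓)*0 = 0)
x(w) = 0 (x(w) = 0/w = 0)
x(-263 - 1*(-285)) + (-69128 - 84508)/(90717 + 216527) = 0 + (-69128 - 84508)/(90717 + 216527) = 0 - 153636/307244 = 0 - 153636*1/307244 = 0 - 5487/10973 = -5487/10973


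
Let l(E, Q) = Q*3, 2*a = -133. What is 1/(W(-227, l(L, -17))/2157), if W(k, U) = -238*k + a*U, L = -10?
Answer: 4314/114835 ≈ 0.037567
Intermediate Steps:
a = -133/2 (a = (½)*(-133) = -133/2 ≈ -66.500)
l(E, Q) = 3*Q
W(k, U) = -238*k - 133*U/2
1/(W(-227, l(L, -17))/2157) = 1/((-238*(-227) - 399*(-17)/2)/2157) = 1/((54026 - 133/2*(-51))*(1/2157)) = 1/((54026 + 6783/2)*(1/2157)) = 1/((114835/2)*(1/2157)) = 1/(114835/4314) = 4314/114835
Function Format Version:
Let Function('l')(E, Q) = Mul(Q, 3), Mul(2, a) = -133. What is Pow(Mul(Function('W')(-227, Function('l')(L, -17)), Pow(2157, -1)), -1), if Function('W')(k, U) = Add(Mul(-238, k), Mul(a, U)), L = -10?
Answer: Rational(4314, 114835) ≈ 0.037567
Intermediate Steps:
a = Rational(-133, 2) (a = Mul(Rational(1, 2), -133) = Rational(-133, 2) ≈ -66.500)
Function('l')(E, Q) = Mul(3, Q)
Function('W')(k, U) = Add(Mul(-238, k), Mul(Rational(-133, 2), U))
Pow(Mul(Function('W')(-227, Function('l')(L, -17)), Pow(2157, -1)), -1) = Pow(Mul(Add(Mul(-238, -227), Mul(Rational(-133, 2), Mul(3, -17))), Pow(2157, -1)), -1) = Pow(Mul(Add(54026, Mul(Rational(-133, 2), -51)), Rational(1, 2157)), -1) = Pow(Mul(Add(54026, Rational(6783, 2)), Rational(1, 2157)), -1) = Pow(Mul(Rational(114835, 2), Rational(1, 2157)), -1) = Pow(Rational(114835, 4314), -1) = Rational(4314, 114835)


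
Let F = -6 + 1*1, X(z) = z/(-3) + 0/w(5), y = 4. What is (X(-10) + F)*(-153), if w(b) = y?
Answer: 255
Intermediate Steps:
w(b) = 4
X(z) = -z/3 (X(z) = z/(-3) + 0/4 = z*(-⅓) + 0*(¼) = -z/3 + 0 = -z/3)
F = -5 (F = -6 + 1 = -5)
(X(-10) + F)*(-153) = (-⅓*(-10) - 5)*(-153) = (10/3 - 5)*(-153) = -5/3*(-153) = 255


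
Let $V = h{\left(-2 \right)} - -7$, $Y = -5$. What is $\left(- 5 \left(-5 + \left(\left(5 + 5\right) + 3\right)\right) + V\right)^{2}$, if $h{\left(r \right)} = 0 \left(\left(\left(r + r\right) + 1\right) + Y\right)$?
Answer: $1089$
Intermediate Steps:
$h{\left(r \right)} = 0$ ($h{\left(r \right)} = 0 \left(\left(\left(r + r\right) + 1\right) - 5\right) = 0 \left(\left(2 r + 1\right) - 5\right) = 0 \left(\left(1 + 2 r\right) - 5\right) = 0 \left(-4 + 2 r\right) = 0$)
$V = 7$ ($V = 0 - -7 = 0 + 7 = 7$)
$\left(- 5 \left(-5 + \left(\left(5 + 5\right) + 3\right)\right) + V\right)^{2} = \left(- 5 \left(-5 + \left(\left(5 + 5\right) + 3\right)\right) + 7\right)^{2} = \left(- 5 \left(-5 + \left(10 + 3\right)\right) + 7\right)^{2} = \left(- 5 \left(-5 + 13\right) + 7\right)^{2} = \left(\left(-5\right) 8 + 7\right)^{2} = \left(-40 + 7\right)^{2} = \left(-33\right)^{2} = 1089$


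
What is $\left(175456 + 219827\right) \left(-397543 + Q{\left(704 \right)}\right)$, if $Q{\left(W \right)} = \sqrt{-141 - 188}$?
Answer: $-157141989669 + 395283 i \sqrt{329} \approx -1.5714 \cdot 10^{11} + 7.1698 \cdot 10^{6} i$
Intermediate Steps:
$Q{\left(W \right)} = i \sqrt{329}$ ($Q{\left(W \right)} = \sqrt{-329} = i \sqrt{329}$)
$\left(175456 + 219827\right) \left(-397543 + Q{\left(704 \right)}\right) = \left(175456 + 219827\right) \left(-397543 + i \sqrt{329}\right) = 395283 \left(-397543 + i \sqrt{329}\right) = -157141989669 + 395283 i \sqrt{329}$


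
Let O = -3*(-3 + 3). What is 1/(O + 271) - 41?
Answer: -11110/271 ≈ -40.996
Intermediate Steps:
O = 0 (O = -3*0 = 0)
1/(O + 271) - 41 = 1/(0 + 271) - 41 = 1/271 - 41 = -11110/271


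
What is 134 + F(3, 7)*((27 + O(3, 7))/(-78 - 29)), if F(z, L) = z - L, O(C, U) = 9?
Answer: 14482/107 ≈ 135.35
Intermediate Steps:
134 + F(3, 7)*((27 + O(3, 7))/(-78 - 29)) = 134 + (3 - 1*7)*((27 + 9)/(-78 - 29)) = 134 + (3 - 7)*(36/(-107)) = 134 - 144*(-1)/107 = 134 - 4*(-36/107) = 134 + 144/107 = 14482/107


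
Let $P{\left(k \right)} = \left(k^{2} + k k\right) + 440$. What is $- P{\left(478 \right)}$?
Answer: $-457408$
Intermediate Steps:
$P{\left(k \right)} = 440 + 2 k^{2}$ ($P{\left(k \right)} = \left(k^{2} + k^{2}\right) + 440 = 2 k^{2} + 440 = 440 + 2 k^{2}$)
$- P{\left(478 \right)} = - (440 + 2 \cdot 478^{2}) = - (440 + 2 \cdot 228484) = - (440 + 456968) = \left(-1\right) 457408 = -457408$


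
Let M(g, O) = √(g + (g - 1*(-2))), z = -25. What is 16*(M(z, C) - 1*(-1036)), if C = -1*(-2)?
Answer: 16576 + 64*I*√3 ≈ 16576.0 + 110.85*I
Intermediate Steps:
C = 2
M(g, O) = √(2 + 2*g) (M(g, O) = √(g + (g + 2)) = √(g + (2 + g)) = √(2 + 2*g))
16*(M(z, C) - 1*(-1036)) = 16*(√(2 + 2*(-25)) - 1*(-1036)) = 16*(√(2 - 50) + 1036) = 16*(√(-48) + 1036) = 16*(4*I*√3 + 1036) = 16*(1036 + 4*I*√3) = 16576 + 64*I*√3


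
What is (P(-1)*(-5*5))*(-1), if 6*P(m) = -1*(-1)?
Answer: 25/6 ≈ 4.1667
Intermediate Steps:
P(m) = ⅙ (P(m) = (-1*(-1))/6 = (⅙)*1 = ⅙)
(P(-1)*(-5*5))*(-1) = ((-5*5)/6)*(-1) = ((⅙)*(-25))*(-1) = -25/6*(-1) = 25/6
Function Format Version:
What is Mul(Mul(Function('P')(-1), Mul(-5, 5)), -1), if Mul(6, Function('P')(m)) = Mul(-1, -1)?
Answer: Rational(25, 6) ≈ 4.1667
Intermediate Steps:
Function('P')(m) = Rational(1, 6) (Function('P')(m) = Mul(Rational(1, 6), Mul(-1, -1)) = Mul(Rational(1, 6), 1) = Rational(1, 6))
Mul(Mul(Function('P')(-1), Mul(-5, 5)), -1) = Mul(Mul(Rational(1, 6), Mul(-5, 5)), -1) = Mul(Mul(Rational(1, 6), -25), -1) = Mul(Rational(-25, 6), -1) = Rational(25, 6)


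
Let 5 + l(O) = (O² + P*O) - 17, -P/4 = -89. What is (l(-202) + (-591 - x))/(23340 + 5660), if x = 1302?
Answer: -33023/29000 ≈ -1.1387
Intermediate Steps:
P = 356 (P = -4*(-89) = 356)
l(O) = -22 + O² + 356*O (l(O) = -5 + ((O² + 356*O) - 17) = -5 + (-17 + O² + 356*O) = -22 + O² + 356*O)
(l(-202) + (-591 - x))/(23340 + 5660) = ((-22 + (-202)² + 356*(-202)) + (-591 - 1*1302))/(23340 + 5660) = ((-22 + 40804 - 71912) + (-591 - 1302))/29000 = (-31130 - 1893)*(1/29000) = -33023*1/29000 = -33023/29000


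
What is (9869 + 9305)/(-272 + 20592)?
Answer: 9587/10160 ≈ 0.94360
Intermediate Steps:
(9869 + 9305)/(-272 + 20592) = 19174/20320 = 19174*(1/20320) = 9587/10160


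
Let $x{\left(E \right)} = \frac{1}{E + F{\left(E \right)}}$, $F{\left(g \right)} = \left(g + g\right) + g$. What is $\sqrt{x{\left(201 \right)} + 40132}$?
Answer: $\frac{\sqrt{6485491929}}{402} \approx 200.33$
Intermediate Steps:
$F{\left(g \right)} = 3 g$ ($F{\left(g \right)} = 2 g + g = 3 g$)
$x{\left(E \right)} = \frac{1}{4 E}$ ($x{\left(E \right)} = \frac{1}{E + 3 E} = \frac{1}{4 E}$)
$\sqrt{x{\left(201 \right)} + 40132} = \sqrt{\frac{1}{4 \cdot 201} + 40132} = \sqrt{\frac{1}{4} \cdot \frac{1}{201} + 40132} = \sqrt{\frac{1}{804} + 40132} = \sqrt{\frac{32266129}{804}} = \frac{\sqrt{6485491929}}{402}$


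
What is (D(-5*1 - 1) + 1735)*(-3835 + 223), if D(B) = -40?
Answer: -6122340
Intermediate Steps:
(D(-5*1 - 1) + 1735)*(-3835 + 223) = (-40 + 1735)*(-3835 + 223) = 1695*(-3612) = -6122340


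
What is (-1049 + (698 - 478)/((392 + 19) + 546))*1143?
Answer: -34763583/29 ≈ -1.1987e+6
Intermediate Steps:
(-1049 + (698 - 478)/((392 + 19) + 546))*1143 = (-1049 + 220/(411 + 546))*1143 = (-1049 + 220/957)*1143 = (-1049 + 220*(1/957))*1143 = (-1049 + 20/87)*1143 = -91243/87*1143 = -34763583/29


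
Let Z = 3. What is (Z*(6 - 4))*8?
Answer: 48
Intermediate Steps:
(Z*(6 - 4))*8 = (3*(6 - 4))*8 = (3*2)*8 = 6*8 = 48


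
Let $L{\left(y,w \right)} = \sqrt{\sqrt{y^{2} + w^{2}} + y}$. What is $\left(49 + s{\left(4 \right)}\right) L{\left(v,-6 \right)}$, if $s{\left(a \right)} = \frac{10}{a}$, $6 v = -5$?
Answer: $\frac{103 \sqrt{-30 + 6 \sqrt{1321}}}{12} \approx 117.71$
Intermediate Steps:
$v = - \frac{5}{6}$ ($v = \frac{1}{6} \left(-5\right) = - \frac{5}{6} \approx -0.83333$)
$L{\left(y,w \right)} = \sqrt{y + \sqrt{w^{2} + y^{2}}}$ ($L{\left(y,w \right)} = \sqrt{\sqrt{w^{2} + y^{2}} + y} = \sqrt{y + \sqrt{w^{2} + y^{2}}}$)
$\left(49 + s{\left(4 \right)}\right) L{\left(v,-6 \right)} = \left(49 + \frac{10}{4}\right) \sqrt{- \frac{5}{6} + \sqrt{\left(-6\right)^{2} + \left(- \frac{5}{6}\right)^{2}}} = \left(49 + 10 \cdot \frac{1}{4}\right) \sqrt{- \frac{5}{6} + \sqrt{36 + \frac{25}{36}}} = \left(49 + \frac{5}{2}\right) \sqrt{- \frac{5}{6} + \sqrt{\frac{1321}{36}}} = \frac{103 \sqrt{- \frac{5}{6} + \frac{\sqrt{1321}}{6}}}{2}$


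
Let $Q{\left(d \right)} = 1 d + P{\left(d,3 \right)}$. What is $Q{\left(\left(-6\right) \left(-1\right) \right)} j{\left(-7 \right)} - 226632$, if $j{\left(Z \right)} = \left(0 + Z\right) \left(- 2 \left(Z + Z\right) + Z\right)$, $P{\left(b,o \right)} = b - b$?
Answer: $-227514$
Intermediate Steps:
$P{\left(b,o \right)} = 0$
$Q{\left(d \right)} = d$ ($Q{\left(d \right)} = 1 d + 0 = d + 0 = d$)
$j{\left(Z \right)} = - 3 Z^{2}$ ($j{\left(Z \right)} = Z \left(- 2 \cdot 2 Z + Z\right) = Z \left(- 4 Z + Z\right) = Z \left(- 3 Z\right) = - 3 Z^{2}$)
$Q{\left(\left(-6\right) \left(-1\right) \right)} j{\left(-7 \right)} - 226632 = \left(-6\right) \left(-1\right) \left(- 3 \left(-7\right)^{2}\right) - 226632 = 6 \left(\left(-3\right) 49\right) - 226632 = 6 \left(-147\right) - 226632 = -882 - 226632 = -227514$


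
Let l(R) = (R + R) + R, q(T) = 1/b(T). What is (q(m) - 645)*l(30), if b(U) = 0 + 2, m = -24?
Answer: -58005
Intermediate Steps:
b(U) = 2
q(T) = 1/2
l(R) = 3*R (l(R) = 2*R + R = 3*R)
(q(m) - 645)*l(30) = (1/2 - 645)*(3*30) = -1289/2*90 = -58005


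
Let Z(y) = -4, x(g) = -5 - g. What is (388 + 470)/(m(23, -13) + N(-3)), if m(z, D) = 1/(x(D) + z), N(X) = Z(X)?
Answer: -8866/41 ≈ -216.24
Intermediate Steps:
N(X) = -4
m(z, D) = 1/(-5 + z - D) (m(z, D) = 1/((-5 - D) + z) = 1/(-5 + z - D))
(388 + 470)/(m(23, -13) + N(-3)) = (388 + 470)/(1/(-5 + 23 - 1*(-13)) - 4) = 858/(1/(-5 + 23 + 13) - 4) = 858/(1/31 - 4) = 858/(-123/31) = 858*(-31/123) = -8866/41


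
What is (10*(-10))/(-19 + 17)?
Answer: 50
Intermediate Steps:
(10*(-10))/(-19 + 17) = -100/(-2) = -100*(-1/2) = 50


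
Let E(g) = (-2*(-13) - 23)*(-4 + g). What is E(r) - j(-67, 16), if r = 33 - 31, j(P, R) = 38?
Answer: -44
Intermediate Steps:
r = 2
E(g) = -12 + 3*g (E(g) = (26 - 23)*(-4 + g) = 3*(-4 + g) = -12 + 3*g)
E(r) - j(-67, 16) = (-12 + 3*2) - 1*38 = (-12 + 6) - 38 = -6 - 38 = -44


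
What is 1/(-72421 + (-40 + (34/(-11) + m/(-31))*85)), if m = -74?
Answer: -341/24729601 ≈ -1.3789e-5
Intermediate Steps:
1/(-72421 + (-40 + (34/(-11) + m/(-31))*85)) = 1/(-72421 + (-40 + (34/(-11) - 74/(-31))*85)) = 1/(-72421 + (-40 + (34*(-1/11) - 74*(-1/31))*85)) = 1/(-72421 + (-40 + (-34/11 + 74/31)*85)) = 1/(-72421 + (-40 - 240/341*85)) = 1/(-72421 + (-40 - 20400/341)) = 1/(-72421 - 34040/341) = 1/(-24729601/341) = -341/24729601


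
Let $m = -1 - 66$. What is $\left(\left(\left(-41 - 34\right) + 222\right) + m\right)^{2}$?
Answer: $6400$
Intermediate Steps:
$m = -67$ ($m = -1 - 66 = -67$)
$\left(\left(\left(-41 - 34\right) + 222\right) + m\right)^{2} = \left(\left(\left(-41 - 34\right) + 222\right) - 67\right)^{2} = \left(\left(-75 + 222\right) - 67\right)^{2} = \left(147 - 67\right)^{2} = 80^{2} = 6400$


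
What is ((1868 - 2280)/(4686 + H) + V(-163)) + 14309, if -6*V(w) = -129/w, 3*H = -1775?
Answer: 57295996617/4004258 ≈ 14309.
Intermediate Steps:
H = -1775/3 (H = (⅓)*(-1775) = -1775/3 ≈ -591.67)
V(w) = 43/(2*w) (V(w) = -(-43)/(2*w) = 43/(2*w))
((1868 - 2280)/(4686 + H) + V(-163)) + 14309 = ((1868 - 2280)/(4686 - 1775/3) + (43/2)/(-163)) + 14309 = (-412/12283/3 + (43/2)*(-1/163)) + 14309 = (-412*3/12283 - 43/326) + 14309 = (-1236/12283 - 43/326) + 14309 = -931105/4004258 + 14309 = 57295996617/4004258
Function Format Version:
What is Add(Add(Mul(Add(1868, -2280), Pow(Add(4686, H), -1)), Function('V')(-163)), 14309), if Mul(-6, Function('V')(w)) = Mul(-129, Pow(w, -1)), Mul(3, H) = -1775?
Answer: Rational(57295996617, 4004258) ≈ 14309.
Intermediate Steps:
H = Rational(-1775, 3) (H = Mul(Rational(1, 3), -1775) = Rational(-1775, 3) ≈ -591.67)
Function('V')(w) = Mul(Rational(43, 2), Pow(w, -1)) (Function('V')(w) = Mul(Rational(-1, 6), Mul(-129, Pow(w, -1))) = Mul(Rational(43, 2), Pow(w, -1)))
Add(Add(Mul(Add(1868, -2280), Pow(Add(4686, H), -1)), Function('V')(-163)), 14309) = Add(Add(Mul(Add(1868, -2280), Pow(Add(4686, Rational(-1775, 3)), -1)), Mul(Rational(43, 2), Pow(-163, -1))), 14309) = Add(Add(Mul(-412, Pow(Rational(12283, 3), -1)), Mul(Rational(43, 2), Rational(-1, 163))), 14309) = Add(Add(Mul(-412, Rational(3, 12283)), Rational(-43, 326)), 14309) = Add(Add(Rational(-1236, 12283), Rational(-43, 326)), 14309) = Add(Rational(-931105, 4004258), 14309) = Rational(57295996617, 4004258)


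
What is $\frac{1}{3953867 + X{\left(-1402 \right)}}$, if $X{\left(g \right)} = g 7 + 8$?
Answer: $\frac{1}{3944061} \approx 2.5355 \cdot 10^{-7}$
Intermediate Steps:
$X{\left(g \right)} = 8 + 7 g$ ($X{\left(g \right)} = 7 g + 8 = 8 + 7 g$)
$\frac{1}{3953867 + X{\left(-1402 \right)}} = \frac{1}{3953867 + \left(8 + 7 \left(-1402\right)\right)} = \frac{1}{3953867 + \left(8 - 9814\right)} = \frac{1}{3953867 - 9806} = \frac{1}{3944061}$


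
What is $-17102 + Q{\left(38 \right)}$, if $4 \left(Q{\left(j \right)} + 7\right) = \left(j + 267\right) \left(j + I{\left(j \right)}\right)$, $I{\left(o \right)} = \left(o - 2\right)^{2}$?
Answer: $\frac{169217}{2} \approx 84609.0$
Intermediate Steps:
$I{\left(o \right)} = \left(-2 + o\right)^{2}$
$Q{\left(j \right)} = -7 + \frac{\left(267 + j\right) \left(j + \left(-2 + j\right)^{2}\right)}{4}$ ($Q{\left(j \right)} = -7 + \frac{\left(j + 267\right) \left(j + \left(-2 + j\right)^{2}\right)}{4} = -7 + \frac{\left(267 + j\right) \left(j + \left(-2 + j\right)^{2}\right)}{4}$)
$-17102 + Q{\left(38 \right)} = -17102 + \left(260 + 66 \cdot 38^{2} - \frac{15143}{2} + \frac{38^{3}}{4}\right) = -17102 + \left(260 + 66 \cdot 1444 - \frac{15143}{2} + \frac{1}{4} \cdot 54872\right) = -17102 + \left(260 + 95304 - \frac{15143}{2} + 13718\right) = -17102 + \frac{203421}{2} = \frac{169217}{2}$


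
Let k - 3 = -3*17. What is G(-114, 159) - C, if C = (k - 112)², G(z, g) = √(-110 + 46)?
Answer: -25600 + 8*I ≈ -25600.0 + 8.0*I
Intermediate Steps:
G(z, g) = 8*I (G(z, g) = √(-64) = 8*I)
k = -48 (k = 3 - 3*17 = 3 - 51 = -48)
C = 25600 (C = (-48 - 112)² = (-160)² = 25600)
G(-114, 159) - C = 8*I - 1*25600 = 8*I - 25600 = -25600 + 8*I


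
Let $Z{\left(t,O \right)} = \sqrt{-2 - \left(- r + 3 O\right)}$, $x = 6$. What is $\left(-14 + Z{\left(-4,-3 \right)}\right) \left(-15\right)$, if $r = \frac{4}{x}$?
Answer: $210 - 5 \sqrt{69} \approx 168.47$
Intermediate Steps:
$r = \frac{2}{3}$ ($r = \frac{4}{6} = 4 \cdot \frac{1}{6} = \frac{2}{3} \approx 0.66667$)
$Z{\left(t,O \right)} = \sqrt{- \frac{4}{3} - 3 O}$ ($Z{\left(t,O \right)} = \sqrt{-2 - \left(- \frac{2}{3} + 3 O\right)} = \sqrt{- \frac{4}{3} - 3 O}$)
$\left(-14 + Z{\left(-4,-3 \right)}\right) \left(-15\right) = \left(-14 + \frac{\sqrt{-12 - -81}}{3}\right) \left(-15\right) = \left(-14 + \frac{\sqrt{-12 + 81}}{3}\right) \left(-15\right) = \left(-14 + \frac{\sqrt{69}}{3}\right) \left(-15\right) = 210 - 5 \sqrt{69}$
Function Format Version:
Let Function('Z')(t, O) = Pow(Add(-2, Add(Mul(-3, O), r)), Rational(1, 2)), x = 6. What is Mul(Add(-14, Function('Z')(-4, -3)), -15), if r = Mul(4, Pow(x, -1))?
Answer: Add(210, Mul(-5, Pow(69, Rational(1, 2)))) ≈ 168.47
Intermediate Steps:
r = Rational(2, 3) (r = Mul(4, Pow(6, -1)) = Mul(4, Rational(1, 6)) = Rational(2, 3) ≈ 0.66667)
Function('Z')(t, O) = Pow(Add(Rational(-4, 3), Mul(-3, O)), Rational(1, 2)) (Function('Z')(t, O) = Pow(Add(-2, Add(Mul(-3, O), Rational(2, 3))), Rational(1, 2)) = Pow(Add(-2, Add(Rational(2, 3), Mul(-3, O))), Rational(1, 2)) = Pow(Add(Rational(-4, 3), Mul(-3, O)), Rational(1, 2)))
Mul(Add(-14, Function('Z')(-4, -3)), -15) = Mul(Add(-14, Mul(Rational(1, 3), Pow(Add(-12, Mul(-27, -3)), Rational(1, 2)))), -15) = Mul(Add(-14, Mul(Rational(1, 3), Pow(Add(-12, 81), Rational(1, 2)))), -15) = Mul(Add(-14, Mul(Rational(1, 3), Pow(69, Rational(1, 2)))), -15) = Add(210, Mul(-5, Pow(69, Rational(1, 2))))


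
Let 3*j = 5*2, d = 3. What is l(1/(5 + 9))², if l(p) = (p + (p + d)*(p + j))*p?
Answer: 38328481/67765824 ≈ 0.56560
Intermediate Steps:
j = 10/3 (j = (5*2)/3 = (⅓)*10 = 10/3 ≈ 3.3333)
l(p) = p*(p + (3 + p)*(10/3 + p)) (l(p) = (p + (p + 3)*(p + 10/3))*p = (p + (3 + p)*(10/3 + p))*p = p*(p + (3 + p)*(10/3 + p)))
l(1/(5 + 9))² = ((30 + 3*(1/(5 + 9))² + 22/(5 + 9))/(3*(5 + 9)))² = ((⅓)*(30 + 3*(1/14)² + 22/14)/14)² = ((⅓)*(1/14)*(30 + 3*(1/14)² + 22*(1/14)))² = ((⅓)*(1/14)*(30 + 3*(1/196) + 11/7))² = ((⅓)*(1/14)*(30 + 3/196 + 11/7))² = ((⅓)*(1/14)*(6191/196))² = (6191/8232)² = 38328481/67765824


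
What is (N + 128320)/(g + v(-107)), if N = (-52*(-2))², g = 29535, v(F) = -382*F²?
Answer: -139136/4343983 ≈ -0.032030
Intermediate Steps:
N = 10816 (N = 104² = 10816)
(N + 128320)/(g + v(-107)) = (10816 + 128320)/(29535 - 382*(-107)²) = 139136/(29535 - 382*11449) = 139136/(29535 - 4373518) = 139136/(-4343983) = 139136*(-1/4343983) = -139136/4343983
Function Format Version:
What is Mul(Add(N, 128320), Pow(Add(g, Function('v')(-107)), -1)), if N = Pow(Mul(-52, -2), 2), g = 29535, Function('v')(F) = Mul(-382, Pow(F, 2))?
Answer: Rational(-139136, 4343983) ≈ -0.032030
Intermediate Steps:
N = 10816 (N = Pow(104, 2) = 10816)
Mul(Add(N, 128320), Pow(Add(g, Function('v')(-107)), -1)) = Mul(Add(10816, 128320), Pow(Add(29535, Mul(-382, Pow(-107, 2))), -1)) = Mul(139136, Pow(Add(29535, Mul(-382, 11449)), -1)) = Mul(139136, Pow(Add(29535, -4373518), -1)) = Mul(139136, Pow(-4343983, -1)) = Mul(139136, Rational(-1, 4343983)) = Rational(-139136, 4343983)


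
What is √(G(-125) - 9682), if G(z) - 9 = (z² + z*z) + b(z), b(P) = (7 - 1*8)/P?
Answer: √13485630/25 ≈ 146.89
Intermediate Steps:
b(P) = -1/P (b(P) = (7 - 8)/P = -1/P)
G(z) = 9 - 1/z + 2*z² (G(z) = 9 + ((z² + z*z) - 1/z) = 9 + ((z² + z²) - 1/z) = 9 + (2*z² - 1/z) = 9 + (-1/z + 2*z²) = 9 - 1/z + 2*z²)
√(G(-125) - 9682) = √((9 - 1/(-125) + 2*(-125)²) - 9682) = √((9 - 1*(-1/125) + 2*15625) - 9682) = √((9 + 1/125 + 31250) - 9682) = √(3907376/125 - 9682) = √(2697126/125) = √13485630/25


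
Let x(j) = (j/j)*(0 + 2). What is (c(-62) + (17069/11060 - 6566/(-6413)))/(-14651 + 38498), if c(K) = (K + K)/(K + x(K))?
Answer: 986002607/5074244308980 ≈ 0.00019432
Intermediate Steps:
x(j) = 2 (x(j) = 1*2 = 2)
c(K) = 2*K/(2 + K) (c(K) = (K + K)/(K + 2) = (2*K)/(2 + K) = 2*K/(2 + K))
(c(-62) + (17069/11060 - 6566/(-6413)))/(-14651 + 38498) = (2*(-62)/(2 - 62) + (17069/11060 - 6566/(-6413)))/(-14651 + 38498) = (2*(-62)/(-60) + (17069*(1/11060) - 6566*(-1/6413)))/23847 = (2*(-62)*(-1/60) + (17069/11060 + 6566/6413))*(1/23847) = (31/15 + 182083457/70927780)*(1/23847) = (986002607/212783340)*(1/23847) = 986002607/5074244308980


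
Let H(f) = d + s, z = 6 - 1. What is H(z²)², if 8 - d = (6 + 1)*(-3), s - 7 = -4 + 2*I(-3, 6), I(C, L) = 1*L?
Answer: 1936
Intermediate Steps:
I(C, L) = L
z = 5
s = 15 (s = 7 + (-4 + 2*6) = 7 + (-4 + 12) = 7 + 8 = 15)
d = 29 (d = 8 - (6 + 1)*(-3) = 8 - 7*(-3) = 8 - 1*(-21) = 8 + 21 = 29)
H(f) = 44 (H(f) = 29 + 15 = 44)
H(z²)² = 44² = 1936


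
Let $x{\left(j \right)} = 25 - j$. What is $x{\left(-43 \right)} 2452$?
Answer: $166736$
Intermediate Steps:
$x{\left(-43 \right)} 2452 = \left(25 - -43\right) 2452 = \left(25 + 43\right) 2452 = 68 \cdot 2452 = 166736$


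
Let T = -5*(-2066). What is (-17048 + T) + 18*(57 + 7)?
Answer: -5566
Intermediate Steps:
T = 10330
(-17048 + T) + 18*(57 + 7) = (-17048 + 10330) + 18*(57 + 7) = -6718 + 18*64 = -6718 + 1152 = -5566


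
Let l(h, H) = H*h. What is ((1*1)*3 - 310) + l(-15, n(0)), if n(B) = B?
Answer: -307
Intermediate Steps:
((1*1)*3 - 310) + l(-15, n(0)) = ((1*1)*3 - 310) + 0*(-15) = (1*3 - 310) + 0 = (3 - 310) + 0 = -307 + 0 = -307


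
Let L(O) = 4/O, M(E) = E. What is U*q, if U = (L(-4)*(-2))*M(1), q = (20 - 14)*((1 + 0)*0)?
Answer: 0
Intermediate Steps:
q = 0 (q = 6*(1*0) = 6*0 = 0)
U = 2 (U = ((4/(-4))*(-2))*1 = ((4*(-1/4))*(-2))*1 = -1*(-2)*1 = 2*1 = 2)
U*q = 2*0 = 0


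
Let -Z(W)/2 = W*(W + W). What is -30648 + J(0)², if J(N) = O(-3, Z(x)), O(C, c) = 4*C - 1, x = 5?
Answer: -30479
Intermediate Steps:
Z(W) = -4*W² (Z(W) = -2*W*(W + W) = -2*W*2*W = -4*W²)
O(C, c) = -1 + 4*C
J(N) = -13 (J(N) = -1 + 4*(-3) = -1 - 12 = -13)
-30648 + J(0)² = -30648 + (-13)² = -30648 + 169 = -30479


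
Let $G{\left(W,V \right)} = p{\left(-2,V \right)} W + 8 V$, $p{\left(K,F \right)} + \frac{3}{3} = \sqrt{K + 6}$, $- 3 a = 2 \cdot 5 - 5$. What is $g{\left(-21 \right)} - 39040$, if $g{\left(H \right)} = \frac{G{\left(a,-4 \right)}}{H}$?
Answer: $- \frac{2459419}{63} \approx -39038.0$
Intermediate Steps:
$a = - \frac{5}{3}$ ($a = - \frac{2 \cdot 5 - 5}{3} = - \frac{10 - 5}{3} = \left(- \frac{1}{3}\right) 5 = - \frac{5}{3} \approx -1.6667$)
$p{\left(K,F \right)} = -1 + \sqrt{6 + K}$ ($p{\left(K,F \right)} = -1 + \sqrt{K + 6} = -1 + \sqrt{6 + K}$)
$G{\left(W,V \right)} = W + 8 V$ ($G{\left(W,V \right)} = \left(-1 + \sqrt{6 - 2}\right) W + 8 V = \left(-1 + \sqrt{4}\right) W + 8 V = \left(-1 + 2\right) W + 8 V = 1 W + 8 V = W + 8 V$)
$g{\left(H \right)} = - \frac{101}{3 H}$ ($g{\left(H \right)} = \frac{- \frac{5}{3} + 8 \left(-4\right)}{H} = \frac{- \frac{5}{3} - 32}{H} = - \frac{101}{3 H}$)
$g{\left(-21 \right)} - 39040 = - \frac{101}{3 \left(-21\right)} - 39040 = \left(- \frac{101}{3}\right) \left(- \frac{1}{21}\right) - 39040 = \frac{101}{63} - 39040 = - \frac{2459419}{63}$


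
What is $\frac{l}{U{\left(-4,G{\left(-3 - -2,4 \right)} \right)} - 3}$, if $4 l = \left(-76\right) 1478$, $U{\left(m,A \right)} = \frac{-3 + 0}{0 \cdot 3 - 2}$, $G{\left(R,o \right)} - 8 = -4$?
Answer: $\frac{56164}{3} \approx 18721.0$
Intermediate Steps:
$G{\left(R,o \right)} = 4$ ($G{\left(R,o \right)} = 8 - 4 = 4$)
$U{\left(m,A \right)} = \frac{3}{2}$ ($U{\left(m,A \right)} = - \frac{3}{0 - 2} = - \frac{3}{-2} = \left(-3\right) \left(- \frac{1}{2}\right) = \frac{3}{2}$)
$l = -28082$ ($l = \frac{\left(-76\right) 1478}{4} = \frac{1}{4} \left(-112328\right) = -28082$)
$\frac{l}{U{\left(-4,G{\left(-3 - -2,4 \right)} \right)} - 3} = - \frac{28082}{\frac{3}{2} - 3} = - \frac{28082}{- \frac{3}{2}} = \left(-28082\right) \left(- \frac{2}{3}\right) = \frac{56164}{3}$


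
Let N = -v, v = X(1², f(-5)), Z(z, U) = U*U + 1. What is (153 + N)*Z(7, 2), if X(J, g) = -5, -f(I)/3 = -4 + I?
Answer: 790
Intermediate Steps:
Z(z, U) = 1 + U² (Z(z, U) = U² + 1 = 1 + U²)
f(I) = 12 - 3*I (f(I) = -3*(-4 + I) = 12 - 3*I)
v = -5
N = 5 (N = -1*(-5) = 5)
(153 + N)*Z(7, 2) = (153 + 5)*(1 + 2²) = 158*(1 + 4) = 158*5 = 790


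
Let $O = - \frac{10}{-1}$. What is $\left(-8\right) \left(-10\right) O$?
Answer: $800$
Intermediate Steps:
$O = 10$ ($O = \left(-10\right) \left(-1\right) = 10$)
$\left(-8\right) \left(-10\right) O = \left(-8\right) \left(-10\right) 10 = 80 \cdot 10 = 800$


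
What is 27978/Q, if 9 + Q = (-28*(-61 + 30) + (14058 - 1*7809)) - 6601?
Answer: 9326/169 ≈ 55.183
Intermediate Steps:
Q = 507 (Q = -9 + ((-28*(-61 + 30) + (14058 - 1*7809)) - 6601) = -9 + ((-28*(-31) + (14058 - 7809)) - 6601) = -9 + ((868 + 6249) - 6601) = -9 + (7117 - 6601) = -9 + 516 = 507)
27978/Q = 27978/507 = 27978*(1/507) = 9326/169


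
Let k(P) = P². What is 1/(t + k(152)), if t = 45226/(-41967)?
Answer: 41967/969560342 ≈ 4.3285e-5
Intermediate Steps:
t = -45226/41967 (t = 45226*(-1/41967) = -45226/41967 ≈ -1.0777)
1/(t + k(152)) = 1/(-45226/41967 + 152²) = 1/(-45226/41967 + 23104) = 1/(969560342/41967) = 41967/969560342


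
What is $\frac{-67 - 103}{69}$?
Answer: $- \frac{170}{69} \approx -2.4638$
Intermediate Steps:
$\frac{-67 - 103}{69} = \frac{1}{69} \left(-170\right) = - \frac{170}{69}$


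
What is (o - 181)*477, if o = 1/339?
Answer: -9755922/113 ≈ -86336.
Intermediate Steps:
o = 1/339 ≈ 0.0029499
(o - 181)*477 = (1/339 - 181)*477 = -61358/339*477 = -9755922/113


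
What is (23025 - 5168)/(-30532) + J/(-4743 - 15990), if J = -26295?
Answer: 144203253/211006652 ≈ 0.68341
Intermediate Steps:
(23025 - 5168)/(-30532) + J/(-4743 - 15990) = (23025 - 5168)/(-30532) - 26295/(-4743 - 15990) = 17857*(-1/30532) - 26295/(-20733) = -17857/30532 - 26295*(-1/20733) = -17857/30532 + 8765/6911 = 144203253/211006652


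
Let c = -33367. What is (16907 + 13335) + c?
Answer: -3125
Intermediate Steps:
(16907 + 13335) + c = (16907 + 13335) - 33367 = 30242 - 33367 = -3125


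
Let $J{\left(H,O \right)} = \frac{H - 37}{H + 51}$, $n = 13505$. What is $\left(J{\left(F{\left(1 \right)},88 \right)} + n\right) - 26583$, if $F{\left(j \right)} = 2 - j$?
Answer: $- \frac{170023}{13} \approx -13079.0$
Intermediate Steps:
$J{\left(H,O \right)} = \frac{-37 + H}{51 + H}$
$\left(J{\left(F{\left(1 \right)},88 \right)} + n\right) - 26583 = \left(\frac{-37 + \left(2 - 1\right)}{51 + \left(2 - 1\right)} + 13505\right) - 26583 = \left(\frac{-37 + 1}{51 + 1} + 13505\right) - 26583 = \left(\frac{1}{52} \left(-36\right) + 13505\right) - 26583 = \left(- \frac{9}{13} + 13505\right) - 26583 = \frac{175556}{13} - 26583 = - \frac{170023}{13}$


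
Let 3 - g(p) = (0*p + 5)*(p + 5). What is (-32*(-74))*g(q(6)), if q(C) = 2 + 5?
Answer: -134976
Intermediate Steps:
q(C) = 7
g(p) = -22 - 5*p (g(p) = 3 - (0*p + 5)*(p + 5) = 3 - (0 + 5)*(5 + p) = 3 - 5*(5 + p) = 3 - (25 + 5*p) = 3 + (-25 - 5*p) = -22 - 5*p)
(-32*(-74))*g(q(6)) = (-32*(-74))*(-22 - 5*7) = 2368*(-22 - 35) = 2368*(-57) = -134976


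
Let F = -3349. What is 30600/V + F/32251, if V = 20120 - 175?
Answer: 184016959/128649239 ≈ 1.4304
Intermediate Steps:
V = 19945
30600/V + F/32251 = 30600/19945 - 3349/32251 = 30600*(1/19945) - 3349*1/32251 = 6120/3989 - 3349/32251 = 184016959/128649239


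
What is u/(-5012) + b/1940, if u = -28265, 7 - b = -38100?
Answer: 15364149/607705 ≈ 25.282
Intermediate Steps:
b = 38107 (b = 7 - 1*(-38100) = 7 + 38100 = 38107)
u/(-5012) + b/1940 = -28265/(-5012) + 38107/1940 = -28265*(-1/5012) + 38107*(1/1940) = 28265/5012 + 38107/1940 = 15364149/607705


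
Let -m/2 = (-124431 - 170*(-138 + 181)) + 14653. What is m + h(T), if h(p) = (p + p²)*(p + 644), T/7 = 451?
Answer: 37895466782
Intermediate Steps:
T = 3157 (T = 7*451 = 3157)
m = 234176 (m = -2*((-124431 - 170*(-138 + 181)) + 14653) = -2*((-124431 - 170*43) + 14653) = -2*((-124431 - 7310) + 14653) = -2*(-131741 + 14653) = -2*(-117088) = 234176)
h(p) = (644 + p)*(p + p²) (h(p) = (p + p²)*(644 + p) = (644 + p)*(p + p²))
m + h(T) = 234176 + 3157*(644 + 3157² + 645*3157) = 234176 + 3157*(644 + 9966649 + 2036265) = 234176 + 3157*12003558 = 234176 + 37895232606 = 37895466782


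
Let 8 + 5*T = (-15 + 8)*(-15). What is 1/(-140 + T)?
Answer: -5/603 ≈ -0.0082919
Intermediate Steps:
T = 97/5 (T = -8/5 + ((-15 + 8)*(-15))/5 = -8/5 + (-7*(-15))/5 = -8/5 + (1/5)*105 = -8/5 + 21 = 97/5 ≈ 19.400)
1/(-140 + T) = 1/(-140 + 97/5) = 1/(-603/5) = -5/603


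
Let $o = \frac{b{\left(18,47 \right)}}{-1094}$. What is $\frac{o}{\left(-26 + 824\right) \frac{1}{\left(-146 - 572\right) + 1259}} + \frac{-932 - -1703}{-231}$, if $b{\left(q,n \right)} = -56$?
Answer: $- \frac{7929689}{2400783} \approx -3.303$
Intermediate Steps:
$o = \frac{28}{547}$ ($o = - \frac{56}{-1094} = \left(-56\right) \left(- \frac{1}{1094}\right) = \frac{28}{547} \approx 0.051188$)
$\frac{o}{\left(-26 + 824\right) \frac{1}{\left(-146 - 572\right) + 1259}} + \frac{-932 - -1703}{-231} = \frac{28}{547 \frac{-26 + 824}{\left(-146 - 572\right) + 1259}} + \frac{-932 - -1703}{-231} = \frac{28}{547 \frac{798}{\left(-146 - 572\right) + 1259}} + \left(-932 + 1703\right) \left(- \frac{1}{231}\right) = \frac{28}{547 \frac{798}{-718 + 1259}} + 771 \left(- \frac{1}{231}\right) = \frac{28}{547 \cdot \frac{798}{541}} - \frac{257}{77} = \frac{28}{547} \cdot \frac{541}{798} - \frac{257}{77} = \frac{1082}{31179} - \frac{257}{77} = - \frac{7929689}{2400783}$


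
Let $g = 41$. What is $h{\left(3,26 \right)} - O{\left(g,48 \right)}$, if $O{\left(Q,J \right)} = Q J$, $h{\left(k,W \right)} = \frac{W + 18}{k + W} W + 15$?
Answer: $- \frac{55493}{29} \approx -1913.6$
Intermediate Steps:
$h{\left(k,W \right)} = 15 + \frac{W \left(18 + W\right)}{W + k}$ ($h{\left(k,W \right)} = \frac{18 + W}{W + k} W + 15 = \frac{W \left(18 + W\right)}{W + k} + 15 = 15 + \frac{W \left(18 + W\right)}{W + k}$)
$O{\left(Q,J \right)} = J Q$
$h{\left(3,26 \right)} - O{\left(g,48 \right)} = \frac{26^{2} + 15 \cdot 3 + 33 \cdot 26}{26 + 3} - 48 \cdot 41 = \frac{676 + 45 + 858}{29} - 1968 = \frac{1}{29} \cdot 1579 - 1968 = \frac{1579}{29} - 1968 = - \frac{55493}{29}$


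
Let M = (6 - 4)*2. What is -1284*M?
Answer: -5136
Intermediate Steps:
M = 4 (M = 2*2 = 4)
-1284*M = -1284*4 = -5136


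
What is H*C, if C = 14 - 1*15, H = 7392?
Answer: -7392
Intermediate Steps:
C = -1 (C = 14 - 15 = -1)
H*C = 7392*(-1) = -7392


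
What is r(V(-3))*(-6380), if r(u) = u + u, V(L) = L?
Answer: 38280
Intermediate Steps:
r(u) = 2*u
r(V(-3))*(-6380) = (2*(-3))*(-6380) = -6*(-6380) = 38280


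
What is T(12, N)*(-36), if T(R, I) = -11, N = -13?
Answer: 396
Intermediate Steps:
T(12, N)*(-36) = -11*(-36) = 396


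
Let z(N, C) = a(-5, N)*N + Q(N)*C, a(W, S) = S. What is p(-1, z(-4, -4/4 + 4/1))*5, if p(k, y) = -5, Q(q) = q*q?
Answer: -25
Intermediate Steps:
Q(q) = q²
z(N, C) = N² + C*N² (z(N, C) = N*N + N²*C = N² + C*N²)
p(-1, z(-4, -4/4 + 4/1))*5 = -5*5 = -25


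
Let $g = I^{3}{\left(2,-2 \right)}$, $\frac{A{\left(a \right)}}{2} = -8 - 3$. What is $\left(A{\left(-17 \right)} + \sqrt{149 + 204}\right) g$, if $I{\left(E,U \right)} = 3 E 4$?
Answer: $-304128 + 13824 \sqrt{353} \approx -44399.0$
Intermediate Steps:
$A{\left(a \right)} = -22$ ($A{\left(a \right)} = 2 \left(-8 - 3\right) = 2 \left(-11\right) = -22$)
$I{\left(E,U \right)} = 12 E$
$g = 13824$ ($g = \left(12 \cdot 2\right)^{3} = 24^{3} = 13824$)
$\left(A{\left(-17 \right)} + \sqrt{149 + 204}\right) g = \left(-22 + \sqrt{149 + 204}\right) 13824 = \left(-22 + \sqrt{353}\right) 13824 = -304128 + 13824 \sqrt{353}$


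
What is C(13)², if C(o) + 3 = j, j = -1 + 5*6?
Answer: 676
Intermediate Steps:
j = 29 (j = -1 + 30 = 29)
C(o) = 26 (C(o) = -3 + 29 = 26)
C(13)² = 26² = 676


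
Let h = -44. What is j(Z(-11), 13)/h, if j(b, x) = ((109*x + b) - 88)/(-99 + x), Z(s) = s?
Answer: 659/1892 ≈ 0.34831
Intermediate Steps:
j(b, x) = (-88 + b + 109*x)/(-99 + x) (j(b, x) = ((b + 109*x) - 88)/(-99 + x) = (-88 + b + 109*x)/(-99 + x))
j(Z(-11), 13)/h = ((-88 - 11 + 109*13)/(-99 + 13))/(-44) = ((-88 - 11 + 1417)/(-86))*(-1/44) = -1/86*1318*(-1/44) = -659/43*(-1/44) = 659/1892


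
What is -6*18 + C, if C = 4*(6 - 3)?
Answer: -96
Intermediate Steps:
C = 12 (C = 4*3 = 12)
-6*18 + C = -6*18 + 12 = -108 + 12 = -96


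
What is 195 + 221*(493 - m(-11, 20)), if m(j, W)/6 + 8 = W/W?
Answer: 118430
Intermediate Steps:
m(j, W) = -42 (m(j, W) = -48 + 6*(W/W) = -48 + 6*1 = -48 + 6 = -42)
195 + 221*(493 - m(-11, 20)) = 195 + 221*(493 - 1*(-42)) = 195 + 221*(493 + 42) = 195 + 221*535 = 195 + 118235 = 118430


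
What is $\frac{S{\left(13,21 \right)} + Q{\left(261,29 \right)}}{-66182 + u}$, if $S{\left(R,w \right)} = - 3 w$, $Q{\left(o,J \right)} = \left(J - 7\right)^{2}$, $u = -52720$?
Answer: $- \frac{421}{118902} \approx -0.0035407$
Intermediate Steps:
$Q{\left(o,J \right)} = \left(-7 + J\right)^{2}$
$\frac{S{\left(13,21 \right)} + Q{\left(261,29 \right)}}{-66182 + u} = \frac{\left(-3\right) 21 + \left(-7 + 29\right)^{2}}{-66182 - 52720} = \frac{-63 + 22^{2}}{-118902} = \left(-63 + 484\right) \left(- \frac{1}{118902}\right) = 421 \left(- \frac{1}{118902}\right) = - \frac{421}{118902}$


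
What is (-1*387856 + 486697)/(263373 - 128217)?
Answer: 32947/45052 ≈ 0.73131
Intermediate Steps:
(-1*387856 + 486697)/(263373 - 128217) = (-387856 + 486697)/135156 = 98841*(1/135156) = 32947/45052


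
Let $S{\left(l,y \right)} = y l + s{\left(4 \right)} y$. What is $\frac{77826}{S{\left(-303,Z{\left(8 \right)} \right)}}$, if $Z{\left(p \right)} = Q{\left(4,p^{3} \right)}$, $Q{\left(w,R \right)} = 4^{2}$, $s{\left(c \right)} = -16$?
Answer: $- \frac{38913}{2552} \approx -15.248$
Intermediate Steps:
$Q{\left(w,R \right)} = 16$
$Z{\left(p \right)} = 16$
$S{\left(l,y \right)} = - 16 y + l y$ ($S{\left(l,y \right)} = y l - 16 y = l y - 16 y = - 16 y + l y$)
$\frac{77826}{S{\left(-303,Z{\left(8 \right)} \right)}} = \frac{77826}{16 \left(-16 - 303\right)} = \frac{77826}{16 \left(-319\right)} = \frac{77826}{-5104} = 77826 \left(- \frac{1}{5104}\right) = - \frac{38913}{2552}$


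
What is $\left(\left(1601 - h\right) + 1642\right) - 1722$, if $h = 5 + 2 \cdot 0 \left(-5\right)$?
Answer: $1516$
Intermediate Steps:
$h = 5$ ($h = 5 + 0 \left(-5\right) = 5 + 0 = 5$)
$\left(\left(1601 - h\right) + 1642\right) - 1722 = \left(\left(1601 - 5\right) + 1642\right) - 1722 = \left(1596 + 1642\right) - 1722 = 3238 - 1722 = 1516$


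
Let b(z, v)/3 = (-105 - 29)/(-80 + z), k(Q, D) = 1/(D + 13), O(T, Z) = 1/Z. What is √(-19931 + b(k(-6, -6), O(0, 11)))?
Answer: I*√6226485785/559 ≈ 141.16*I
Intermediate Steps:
k(Q, D) = 1/(13 + D)
b(z, v) = -402/(-80 + z) (b(z, v) = 3*((-105 - 29)/(-80 + z)) = 3*(-134/(-80 + z)) = -402/(-80 + z))
√(-19931 + b(k(-6, -6), O(0, 11))) = √(-19931 - 402/(-80 + 1/(13 - 6))) = √(-19931 - 402/(-80 + 1/7)) = √(-19931 - 402/(-80 + ⅐)) = √(-19931 - 402/(-559/7)) = √(-19931 - 402*(-7/559)) = √(-19931 + 2814/559) = √(-11138615/559) = I*√6226485785/559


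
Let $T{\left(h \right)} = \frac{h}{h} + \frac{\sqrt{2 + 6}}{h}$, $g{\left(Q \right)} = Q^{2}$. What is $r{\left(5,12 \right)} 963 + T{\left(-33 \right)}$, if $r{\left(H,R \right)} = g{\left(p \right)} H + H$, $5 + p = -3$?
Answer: $312976 - \frac{2 \sqrt{2}}{33} \approx 3.1298 \cdot 10^{5}$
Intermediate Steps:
$p = -8$ ($p = -5 - 3 = -8$)
$r{\left(H,R \right)} = 65 H$ ($r{\left(H,R \right)} = \left(-8\right)^{2} H + H = 64 H + H = 65 H$)
$T{\left(h \right)} = 1 + \frac{2 \sqrt{2}}{h}$ ($T{\left(h \right)} = 1 + \frac{\sqrt{8}}{h} = 1 + \frac{2 \sqrt{2}}{h}$)
$r{\left(5,12 \right)} 963 + T{\left(-33 \right)} = 65 \cdot 5 \cdot 963 + \frac{-33 + 2 \sqrt{2}}{-33} = 325 \cdot 963 - \frac{-33 + 2 \sqrt{2}}{33} = 312975 + \left(1 - \frac{2 \sqrt{2}}{33}\right) = 312976 - \frac{2 \sqrt{2}}{33}$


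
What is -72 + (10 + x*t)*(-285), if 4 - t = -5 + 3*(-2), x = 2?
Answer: -11472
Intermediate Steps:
t = 15 (t = 4 - (-5 + 3*(-2)) = 4 - (-5 - 6) = 4 - 1*(-11) = 4 + 11 = 15)
-72 + (10 + x*t)*(-285) = -72 + (10 + 2*15)*(-285) = -72 + (10 + 30)*(-285) = -72 + 40*(-285) = -72 - 11400 = -11472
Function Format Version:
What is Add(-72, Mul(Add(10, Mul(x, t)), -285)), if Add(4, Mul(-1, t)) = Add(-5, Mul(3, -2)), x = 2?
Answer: -11472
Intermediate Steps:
t = 15 (t = Add(4, Mul(-1, Add(-5, Mul(3, -2)))) = Add(4, Mul(-1, Add(-5, -6))) = Add(4, Mul(-1, -11)) = Add(4, 11) = 15)
Add(-72, Mul(Add(10, Mul(x, t)), -285)) = Add(-72, Mul(Add(10, Mul(2, 15)), -285)) = Add(-72, Mul(Add(10, 30), -285)) = Add(-72, Mul(40, -285)) = Add(-72, -11400) = -11472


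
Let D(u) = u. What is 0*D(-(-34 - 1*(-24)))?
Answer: 0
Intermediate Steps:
0*D(-(-34 - 1*(-24))) = 0*(-(-34 - 1*(-24))) = 0*(-(-34 + 24)) = 0*(-1*(-10)) = 0*10 = 0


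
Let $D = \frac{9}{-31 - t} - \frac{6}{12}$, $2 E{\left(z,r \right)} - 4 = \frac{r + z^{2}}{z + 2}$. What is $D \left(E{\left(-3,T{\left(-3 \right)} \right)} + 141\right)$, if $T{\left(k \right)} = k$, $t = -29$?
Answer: $-700$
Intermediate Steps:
$E{\left(z,r \right)} = 2 + \frac{r + z^{2}}{2 \left(2 + z\right)}$ ($E{\left(z,r \right)} = 2 + \frac{\left(r + z^{2}\right) \frac{1}{z + 2}}{2} = 2 + \frac{\left(r + z^{2}\right) \frac{1}{2 + z}}{2} = 2 + \frac{\frac{1}{2 + z} \left(r + z^{2}\right)}{2} = 2 + \frac{r + z^{2}}{2 \left(2 + z\right)}$)
$D = -5$ ($D = \frac{9}{-31 - -29} - \frac{6}{12} = \frac{9}{-31 + 29} - \frac{1}{2} = \frac{9}{-2} - \frac{1}{2} = 9 \left(- \frac{1}{2}\right) - \frac{1}{2} = - \frac{9}{2} - \frac{1}{2} = -5$)
$D \left(E{\left(-3,T{\left(-3 \right)} \right)} + 141\right) = - 5 \left(\frac{8 - 3 + \left(-3\right)^{2} + 4 \left(-3\right)}{2 \left(2 - 3\right)} + 141\right) = - 5 \left(\frac{8 - 3 + 9 - 12}{2 \left(-1\right)} + 141\right) = - 5 \left(\frac{1}{2} \left(-1\right) 2 + 141\right) = - 5 \left(-1 + 141\right) = \left(-5\right) 140 = -700$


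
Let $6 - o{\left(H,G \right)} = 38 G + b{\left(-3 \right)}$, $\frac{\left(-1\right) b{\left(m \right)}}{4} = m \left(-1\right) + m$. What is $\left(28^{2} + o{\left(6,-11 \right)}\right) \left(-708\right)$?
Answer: $-855264$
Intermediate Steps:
$b{\left(m \right)} = 0$ ($b{\left(m \right)} = - 4 \left(m \left(-1\right) + m\right) = - 4 \left(- m + m\right) = \left(-4\right) 0 = 0$)
$o{\left(H,G \right)} = 6 - 38 G$ ($o{\left(H,G \right)} = 6 - \left(38 G + 0\right) = 6 - 38 G$)
$\left(28^{2} + o{\left(6,-11 \right)}\right) \left(-708\right) = \left(28^{2} + \left(6 - -418\right)\right) \left(-708\right) = \left(784 + \left(6 + 418\right)\right) \left(-708\right) = \left(784 + 424\right) \left(-708\right) = 1208 \left(-708\right) = -855264$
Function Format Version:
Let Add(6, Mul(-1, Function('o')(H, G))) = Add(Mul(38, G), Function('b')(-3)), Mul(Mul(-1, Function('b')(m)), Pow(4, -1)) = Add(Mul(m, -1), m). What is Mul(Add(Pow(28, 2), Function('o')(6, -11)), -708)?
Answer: -855264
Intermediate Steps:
Function('b')(m) = 0 (Function('b')(m) = Mul(-4, Add(Mul(m, -1), m)) = Mul(-4, Add(Mul(-1, m), m)) = Mul(-4, 0) = 0)
Function('o')(H, G) = Add(6, Mul(-38, G)) (Function('o')(H, G) = Add(6, Mul(-1, Add(Mul(38, G), 0))) = Add(6, Mul(-1, Mul(38, G))) = Add(6, Mul(-38, G)))
Mul(Add(Pow(28, 2), Function('o')(6, -11)), -708) = Mul(Add(Pow(28, 2), Add(6, Mul(-38, -11))), -708) = Mul(Add(784, Add(6, 418)), -708) = Mul(Add(784, 424), -708) = Mul(1208, -708) = -855264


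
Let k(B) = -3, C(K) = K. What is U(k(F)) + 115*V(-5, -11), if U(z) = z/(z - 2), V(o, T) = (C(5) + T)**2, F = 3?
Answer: 20703/5 ≈ 4140.6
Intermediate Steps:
V(o, T) = (5 + T)**2
U(z) = z/(-2 + z)
U(k(F)) + 115*V(-5, -11) = -3/(-2 - 3) + 115*(5 - 11)**2 = -3/(-5) + 115*(-6)**2 = -3*(-1/5) + 115*36 = 3/5 + 4140 = 20703/5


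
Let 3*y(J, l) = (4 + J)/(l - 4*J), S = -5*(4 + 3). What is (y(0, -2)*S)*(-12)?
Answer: -280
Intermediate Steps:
S = -35 (S = -5*7 = -35)
y(J, l) = (4 + J)/(3*(l - 4*J)) (y(J, l) = ((4 + J)/(l - 4*J))/3 = (4 + J)/(3*(l - 4*J)))
(y(0, -2)*S)*(-12) = (((4 + 0)/(3*(-2 - 4*0)))*(-35))*(-12) = (((⅓)*4/(-2 + 0))*(-35))*(-12) = (((⅓)*4/(-2))*(-35))*(-12) = (((⅓)*(-½)*4)*(-35))*(-12) = -⅔*(-35)*(-12) = (70/3)*(-12) = -280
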